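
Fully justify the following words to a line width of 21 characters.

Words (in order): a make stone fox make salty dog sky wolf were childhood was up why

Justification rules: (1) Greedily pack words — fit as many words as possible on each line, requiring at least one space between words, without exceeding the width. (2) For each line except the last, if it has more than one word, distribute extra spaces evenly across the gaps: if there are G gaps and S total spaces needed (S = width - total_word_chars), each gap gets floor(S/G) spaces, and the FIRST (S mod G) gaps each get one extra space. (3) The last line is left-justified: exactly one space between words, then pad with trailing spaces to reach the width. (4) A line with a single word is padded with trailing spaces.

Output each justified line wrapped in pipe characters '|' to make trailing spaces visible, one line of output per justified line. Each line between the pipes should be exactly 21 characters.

Answer: |a make stone fox make|
|salty  dog  sky  wolf|
|were childhood was up|
|why                  |

Derivation:
Line 1: ['a', 'make', 'stone', 'fox', 'make'] (min_width=21, slack=0)
Line 2: ['salty', 'dog', 'sky', 'wolf'] (min_width=18, slack=3)
Line 3: ['were', 'childhood', 'was', 'up'] (min_width=21, slack=0)
Line 4: ['why'] (min_width=3, slack=18)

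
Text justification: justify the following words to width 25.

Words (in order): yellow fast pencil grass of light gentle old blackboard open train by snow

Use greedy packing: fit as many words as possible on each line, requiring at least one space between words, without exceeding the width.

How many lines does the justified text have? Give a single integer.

Answer: 4

Derivation:
Line 1: ['yellow', 'fast', 'pencil', 'grass'] (min_width=24, slack=1)
Line 2: ['of', 'light', 'gentle', 'old'] (min_width=19, slack=6)
Line 3: ['blackboard', 'open', 'train', 'by'] (min_width=24, slack=1)
Line 4: ['snow'] (min_width=4, slack=21)
Total lines: 4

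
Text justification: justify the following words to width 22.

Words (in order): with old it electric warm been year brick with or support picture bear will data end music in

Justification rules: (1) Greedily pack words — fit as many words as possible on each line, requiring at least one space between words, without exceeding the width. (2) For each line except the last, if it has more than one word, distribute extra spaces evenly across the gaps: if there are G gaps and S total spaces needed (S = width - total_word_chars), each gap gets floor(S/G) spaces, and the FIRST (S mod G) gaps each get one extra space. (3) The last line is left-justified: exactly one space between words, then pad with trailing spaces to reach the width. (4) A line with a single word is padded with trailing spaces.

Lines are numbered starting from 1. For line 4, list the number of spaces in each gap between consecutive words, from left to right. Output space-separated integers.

Line 1: ['with', 'old', 'it', 'electric'] (min_width=20, slack=2)
Line 2: ['warm', 'been', 'year', 'brick'] (min_width=20, slack=2)
Line 3: ['with', 'or', 'support'] (min_width=15, slack=7)
Line 4: ['picture', 'bear', 'will', 'data'] (min_width=22, slack=0)
Line 5: ['end', 'music', 'in'] (min_width=12, slack=10)

Answer: 1 1 1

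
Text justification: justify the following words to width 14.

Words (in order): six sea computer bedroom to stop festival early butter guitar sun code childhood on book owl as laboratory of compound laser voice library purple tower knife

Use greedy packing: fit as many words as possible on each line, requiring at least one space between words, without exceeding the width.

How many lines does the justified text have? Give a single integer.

Answer: 13

Derivation:
Line 1: ['six', 'sea'] (min_width=7, slack=7)
Line 2: ['computer'] (min_width=8, slack=6)
Line 3: ['bedroom', 'to'] (min_width=10, slack=4)
Line 4: ['stop', 'festival'] (min_width=13, slack=1)
Line 5: ['early', 'butter'] (min_width=12, slack=2)
Line 6: ['guitar', 'sun'] (min_width=10, slack=4)
Line 7: ['code', 'childhood'] (min_width=14, slack=0)
Line 8: ['on', 'book', 'owl', 'as'] (min_width=14, slack=0)
Line 9: ['laboratory', 'of'] (min_width=13, slack=1)
Line 10: ['compound', 'laser'] (min_width=14, slack=0)
Line 11: ['voice', 'library'] (min_width=13, slack=1)
Line 12: ['purple', 'tower'] (min_width=12, slack=2)
Line 13: ['knife'] (min_width=5, slack=9)
Total lines: 13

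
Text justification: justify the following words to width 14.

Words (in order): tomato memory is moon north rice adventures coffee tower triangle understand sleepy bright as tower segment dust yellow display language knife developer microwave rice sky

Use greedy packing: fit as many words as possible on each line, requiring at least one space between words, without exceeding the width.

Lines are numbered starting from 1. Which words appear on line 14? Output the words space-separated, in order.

Answer: microwave rice

Derivation:
Line 1: ['tomato', 'memory'] (min_width=13, slack=1)
Line 2: ['is', 'moon', 'north'] (min_width=13, slack=1)
Line 3: ['rice'] (min_width=4, slack=10)
Line 4: ['adventures'] (min_width=10, slack=4)
Line 5: ['coffee', 'tower'] (min_width=12, slack=2)
Line 6: ['triangle'] (min_width=8, slack=6)
Line 7: ['understand'] (min_width=10, slack=4)
Line 8: ['sleepy', 'bright'] (min_width=13, slack=1)
Line 9: ['as', 'tower'] (min_width=8, slack=6)
Line 10: ['segment', 'dust'] (min_width=12, slack=2)
Line 11: ['yellow', 'display'] (min_width=14, slack=0)
Line 12: ['language', 'knife'] (min_width=14, slack=0)
Line 13: ['developer'] (min_width=9, slack=5)
Line 14: ['microwave', 'rice'] (min_width=14, slack=0)
Line 15: ['sky'] (min_width=3, slack=11)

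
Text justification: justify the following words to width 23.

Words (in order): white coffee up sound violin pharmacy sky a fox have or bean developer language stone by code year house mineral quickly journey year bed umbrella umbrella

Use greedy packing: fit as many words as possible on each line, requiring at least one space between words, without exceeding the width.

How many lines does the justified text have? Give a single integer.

Line 1: ['white', 'coffee', 'up', 'sound'] (min_width=21, slack=2)
Line 2: ['violin', 'pharmacy', 'sky', 'a'] (min_width=21, slack=2)
Line 3: ['fox', 'have', 'or', 'bean'] (min_width=16, slack=7)
Line 4: ['developer', 'language'] (min_width=18, slack=5)
Line 5: ['stone', 'by', 'code', 'year'] (min_width=18, slack=5)
Line 6: ['house', 'mineral', 'quickly'] (min_width=21, slack=2)
Line 7: ['journey', 'year', 'bed'] (min_width=16, slack=7)
Line 8: ['umbrella', 'umbrella'] (min_width=17, slack=6)
Total lines: 8

Answer: 8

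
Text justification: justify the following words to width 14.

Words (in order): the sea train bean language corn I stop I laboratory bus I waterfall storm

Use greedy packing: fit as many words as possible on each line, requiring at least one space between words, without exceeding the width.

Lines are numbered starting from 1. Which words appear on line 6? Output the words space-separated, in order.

Line 1: ['the', 'sea', 'train'] (min_width=13, slack=1)
Line 2: ['bean', 'language'] (min_width=13, slack=1)
Line 3: ['corn', 'I', 'stop', 'I'] (min_width=13, slack=1)
Line 4: ['laboratory', 'bus'] (min_width=14, slack=0)
Line 5: ['I', 'waterfall'] (min_width=11, slack=3)
Line 6: ['storm'] (min_width=5, slack=9)

Answer: storm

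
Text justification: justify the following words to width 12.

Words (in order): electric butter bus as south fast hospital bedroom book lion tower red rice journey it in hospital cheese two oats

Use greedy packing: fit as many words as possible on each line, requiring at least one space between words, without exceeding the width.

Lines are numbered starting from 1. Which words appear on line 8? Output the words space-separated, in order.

Line 1: ['electric'] (min_width=8, slack=4)
Line 2: ['butter', 'bus'] (min_width=10, slack=2)
Line 3: ['as', 'south'] (min_width=8, slack=4)
Line 4: ['fast'] (min_width=4, slack=8)
Line 5: ['hospital'] (min_width=8, slack=4)
Line 6: ['bedroom', 'book'] (min_width=12, slack=0)
Line 7: ['lion', 'tower'] (min_width=10, slack=2)
Line 8: ['red', 'rice'] (min_width=8, slack=4)
Line 9: ['journey', 'it'] (min_width=10, slack=2)
Line 10: ['in', 'hospital'] (min_width=11, slack=1)
Line 11: ['cheese', 'two'] (min_width=10, slack=2)
Line 12: ['oats'] (min_width=4, slack=8)

Answer: red rice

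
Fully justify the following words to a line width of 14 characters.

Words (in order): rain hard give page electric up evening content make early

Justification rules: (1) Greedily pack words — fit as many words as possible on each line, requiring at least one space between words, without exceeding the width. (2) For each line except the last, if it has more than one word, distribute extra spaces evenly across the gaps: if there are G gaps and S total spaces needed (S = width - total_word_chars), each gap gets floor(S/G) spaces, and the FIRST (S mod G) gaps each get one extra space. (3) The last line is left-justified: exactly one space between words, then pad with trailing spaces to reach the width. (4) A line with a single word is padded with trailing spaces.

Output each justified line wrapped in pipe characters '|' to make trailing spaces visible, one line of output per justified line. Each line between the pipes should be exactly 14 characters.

Line 1: ['rain', 'hard', 'give'] (min_width=14, slack=0)
Line 2: ['page', 'electric'] (min_width=13, slack=1)
Line 3: ['up', 'evening'] (min_width=10, slack=4)
Line 4: ['content', 'make'] (min_width=12, slack=2)
Line 5: ['early'] (min_width=5, slack=9)

Answer: |rain hard give|
|page  electric|
|up     evening|
|content   make|
|early         |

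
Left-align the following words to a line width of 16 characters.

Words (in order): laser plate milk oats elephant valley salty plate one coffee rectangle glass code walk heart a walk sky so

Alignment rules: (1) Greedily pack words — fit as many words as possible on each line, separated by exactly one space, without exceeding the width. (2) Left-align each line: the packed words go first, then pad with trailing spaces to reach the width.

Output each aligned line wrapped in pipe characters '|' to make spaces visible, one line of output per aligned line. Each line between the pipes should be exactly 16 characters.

Line 1: ['laser', 'plate', 'milk'] (min_width=16, slack=0)
Line 2: ['oats', 'elephant'] (min_width=13, slack=3)
Line 3: ['valley', 'salty'] (min_width=12, slack=4)
Line 4: ['plate', 'one', 'coffee'] (min_width=16, slack=0)
Line 5: ['rectangle', 'glass'] (min_width=15, slack=1)
Line 6: ['code', 'walk', 'heart'] (min_width=15, slack=1)
Line 7: ['a', 'walk', 'sky', 'so'] (min_width=13, slack=3)

Answer: |laser plate milk|
|oats elephant   |
|valley salty    |
|plate one coffee|
|rectangle glass |
|code walk heart |
|a walk sky so   |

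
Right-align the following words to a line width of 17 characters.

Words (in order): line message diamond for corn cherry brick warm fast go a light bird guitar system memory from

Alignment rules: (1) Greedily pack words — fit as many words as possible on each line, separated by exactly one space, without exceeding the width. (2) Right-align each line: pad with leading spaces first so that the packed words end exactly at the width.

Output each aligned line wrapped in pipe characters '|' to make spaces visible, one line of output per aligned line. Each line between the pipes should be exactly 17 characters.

Line 1: ['line', 'message'] (min_width=12, slack=5)
Line 2: ['diamond', 'for', 'corn'] (min_width=16, slack=1)
Line 3: ['cherry', 'brick', 'warm'] (min_width=17, slack=0)
Line 4: ['fast', 'go', 'a', 'light'] (min_width=15, slack=2)
Line 5: ['bird', 'guitar'] (min_width=11, slack=6)
Line 6: ['system', 'memory'] (min_width=13, slack=4)
Line 7: ['from'] (min_width=4, slack=13)

Answer: |     line message|
| diamond for corn|
|cherry brick warm|
|  fast go a light|
|      bird guitar|
|    system memory|
|             from|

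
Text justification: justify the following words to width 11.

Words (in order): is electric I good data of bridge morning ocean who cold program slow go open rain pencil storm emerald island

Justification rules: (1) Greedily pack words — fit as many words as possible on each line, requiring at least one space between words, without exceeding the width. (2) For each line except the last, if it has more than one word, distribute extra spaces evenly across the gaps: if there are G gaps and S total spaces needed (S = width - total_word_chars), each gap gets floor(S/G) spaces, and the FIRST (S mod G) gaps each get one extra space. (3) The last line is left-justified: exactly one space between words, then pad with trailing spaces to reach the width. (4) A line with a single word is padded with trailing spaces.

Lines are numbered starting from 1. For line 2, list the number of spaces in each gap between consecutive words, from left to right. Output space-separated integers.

Answer: 1 1

Derivation:
Line 1: ['is', 'electric'] (min_width=11, slack=0)
Line 2: ['I', 'good', 'data'] (min_width=11, slack=0)
Line 3: ['of', 'bridge'] (min_width=9, slack=2)
Line 4: ['morning'] (min_width=7, slack=4)
Line 5: ['ocean', 'who'] (min_width=9, slack=2)
Line 6: ['cold'] (min_width=4, slack=7)
Line 7: ['program'] (min_width=7, slack=4)
Line 8: ['slow', 'go'] (min_width=7, slack=4)
Line 9: ['open', 'rain'] (min_width=9, slack=2)
Line 10: ['pencil'] (min_width=6, slack=5)
Line 11: ['storm'] (min_width=5, slack=6)
Line 12: ['emerald'] (min_width=7, slack=4)
Line 13: ['island'] (min_width=6, slack=5)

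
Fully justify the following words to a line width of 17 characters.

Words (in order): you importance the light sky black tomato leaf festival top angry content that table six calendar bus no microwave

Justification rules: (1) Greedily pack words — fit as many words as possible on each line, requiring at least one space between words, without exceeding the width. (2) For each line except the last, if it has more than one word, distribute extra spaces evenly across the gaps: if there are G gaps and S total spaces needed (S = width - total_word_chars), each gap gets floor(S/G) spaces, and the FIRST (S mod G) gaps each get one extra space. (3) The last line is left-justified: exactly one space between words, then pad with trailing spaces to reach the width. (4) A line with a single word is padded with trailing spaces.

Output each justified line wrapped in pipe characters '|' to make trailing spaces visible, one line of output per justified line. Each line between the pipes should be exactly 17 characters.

Line 1: ['you', 'importance'] (min_width=14, slack=3)
Line 2: ['the', 'light', 'sky'] (min_width=13, slack=4)
Line 3: ['black', 'tomato', 'leaf'] (min_width=17, slack=0)
Line 4: ['festival', 'top'] (min_width=12, slack=5)
Line 5: ['angry', 'content'] (min_width=13, slack=4)
Line 6: ['that', 'table', 'six'] (min_width=14, slack=3)
Line 7: ['calendar', 'bus', 'no'] (min_width=15, slack=2)
Line 8: ['microwave'] (min_width=9, slack=8)

Answer: |you    importance|
|the   light   sky|
|black tomato leaf|
|festival      top|
|angry     content|
|that   table  six|
|calendar  bus  no|
|microwave        |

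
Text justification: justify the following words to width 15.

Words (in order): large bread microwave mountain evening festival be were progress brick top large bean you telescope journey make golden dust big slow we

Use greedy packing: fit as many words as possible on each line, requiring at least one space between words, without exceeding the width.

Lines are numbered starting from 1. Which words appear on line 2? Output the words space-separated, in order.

Answer: microwave

Derivation:
Line 1: ['large', 'bread'] (min_width=11, slack=4)
Line 2: ['microwave'] (min_width=9, slack=6)
Line 3: ['mountain'] (min_width=8, slack=7)
Line 4: ['evening'] (min_width=7, slack=8)
Line 5: ['festival', 'be'] (min_width=11, slack=4)
Line 6: ['were', 'progress'] (min_width=13, slack=2)
Line 7: ['brick', 'top', 'large'] (min_width=15, slack=0)
Line 8: ['bean', 'you'] (min_width=8, slack=7)
Line 9: ['telescope'] (min_width=9, slack=6)
Line 10: ['journey', 'make'] (min_width=12, slack=3)
Line 11: ['golden', 'dust', 'big'] (min_width=15, slack=0)
Line 12: ['slow', 'we'] (min_width=7, slack=8)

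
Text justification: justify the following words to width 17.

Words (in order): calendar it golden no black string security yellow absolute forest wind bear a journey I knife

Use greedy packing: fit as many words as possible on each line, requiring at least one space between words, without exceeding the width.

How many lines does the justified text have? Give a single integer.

Answer: 6

Derivation:
Line 1: ['calendar', 'it'] (min_width=11, slack=6)
Line 2: ['golden', 'no', 'black'] (min_width=15, slack=2)
Line 3: ['string', 'security'] (min_width=15, slack=2)
Line 4: ['yellow', 'absolute'] (min_width=15, slack=2)
Line 5: ['forest', 'wind', 'bear'] (min_width=16, slack=1)
Line 6: ['a', 'journey', 'I', 'knife'] (min_width=17, slack=0)
Total lines: 6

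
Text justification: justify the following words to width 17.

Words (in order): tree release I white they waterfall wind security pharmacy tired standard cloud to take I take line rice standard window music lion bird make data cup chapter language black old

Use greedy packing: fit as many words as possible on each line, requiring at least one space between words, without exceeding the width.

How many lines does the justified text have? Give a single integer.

Line 1: ['tree', 'release', 'I'] (min_width=14, slack=3)
Line 2: ['white', 'they'] (min_width=10, slack=7)
Line 3: ['waterfall', 'wind'] (min_width=14, slack=3)
Line 4: ['security', 'pharmacy'] (min_width=17, slack=0)
Line 5: ['tired', 'standard'] (min_width=14, slack=3)
Line 6: ['cloud', 'to', 'take', 'I'] (min_width=15, slack=2)
Line 7: ['take', 'line', 'rice'] (min_width=14, slack=3)
Line 8: ['standard', 'window'] (min_width=15, slack=2)
Line 9: ['music', 'lion', 'bird'] (min_width=15, slack=2)
Line 10: ['make', 'data', 'cup'] (min_width=13, slack=4)
Line 11: ['chapter', 'language'] (min_width=16, slack=1)
Line 12: ['black', 'old'] (min_width=9, slack=8)
Total lines: 12

Answer: 12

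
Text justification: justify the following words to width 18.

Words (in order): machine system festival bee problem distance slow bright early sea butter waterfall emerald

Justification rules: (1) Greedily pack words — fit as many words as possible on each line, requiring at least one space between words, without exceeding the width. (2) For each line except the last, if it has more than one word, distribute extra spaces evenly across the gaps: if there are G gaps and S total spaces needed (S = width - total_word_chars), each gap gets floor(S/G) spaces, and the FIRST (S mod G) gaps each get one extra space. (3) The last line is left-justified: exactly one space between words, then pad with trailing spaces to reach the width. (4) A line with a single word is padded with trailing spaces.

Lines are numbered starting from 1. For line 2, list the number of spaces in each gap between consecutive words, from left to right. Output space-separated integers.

Line 1: ['machine', 'system'] (min_width=14, slack=4)
Line 2: ['festival', 'bee'] (min_width=12, slack=6)
Line 3: ['problem', 'distance'] (min_width=16, slack=2)
Line 4: ['slow', 'bright', 'early'] (min_width=17, slack=1)
Line 5: ['sea', 'butter'] (min_width=10, slack=8)
Line 6: ['waterfall', 'emerald'] (min_width=17, slack=1)

Answer: 7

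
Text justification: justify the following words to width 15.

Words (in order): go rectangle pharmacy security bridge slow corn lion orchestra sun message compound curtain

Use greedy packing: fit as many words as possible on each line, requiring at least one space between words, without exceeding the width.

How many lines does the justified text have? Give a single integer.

Line 1: ['go', 'rectangle'] (min_width=12, slack=3)
Line 2: ['pharmacy'] (min_width=8, slack=7)
Line 3: ['security', 'bridge'] (min_width=15, slack=0)
Line 4: ['slow', 'corn', 'lion'] (min_width=14, slack=1)
Line 5: ['orchestra', 'sun'] (min_width=13, slack=2)
Line 6: ['message'] (min_width=7, slack=8)
Line 7: ['compound'] (min_width=8, slack=7)
Line 8: ['curtain'] (min_width=7, slack=8)
Total lines: 8

Answer: 8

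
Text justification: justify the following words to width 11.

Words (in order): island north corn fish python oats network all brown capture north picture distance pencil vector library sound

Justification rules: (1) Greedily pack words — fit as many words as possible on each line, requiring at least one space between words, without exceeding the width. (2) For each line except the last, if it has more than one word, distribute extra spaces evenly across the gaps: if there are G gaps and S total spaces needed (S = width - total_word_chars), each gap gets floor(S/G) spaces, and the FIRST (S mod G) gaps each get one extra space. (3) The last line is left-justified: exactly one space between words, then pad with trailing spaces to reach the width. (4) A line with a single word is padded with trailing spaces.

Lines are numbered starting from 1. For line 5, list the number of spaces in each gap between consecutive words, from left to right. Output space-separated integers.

Answer: 1

Derivation:
Line 1: ['island'] (min_width=6, slack=5)
Line 2: ['north', 'corn'] (min_width=10, slack=1)
Line 3: ['fish', 'python'] (min_width=11, slack=0)
Line 4: ['oats'] (min_width=4, slack=7)
Line 5: ['network', 'all'] (min_width=11, slack=0)
Line 6: ['brown'] (min_width=5, slack=6)
Line 7: ['capture'] (min_width=7, slack=4)
Line 8: ['north'] (min_width=5, slack=6)
Line 9: ['picture'] (min_width=7, slack=4)
Line 10: ['distance'] (min_width=8, slack=3)
Line 11: ['pencil'] (min_width=6, slack=5)
Line 12: ['vector'] (min_width=6, slack=5)
Line 13: ['library'] (min_width=7, slack=4)
Line 14: ['sound'] (min_width=5, slack=6)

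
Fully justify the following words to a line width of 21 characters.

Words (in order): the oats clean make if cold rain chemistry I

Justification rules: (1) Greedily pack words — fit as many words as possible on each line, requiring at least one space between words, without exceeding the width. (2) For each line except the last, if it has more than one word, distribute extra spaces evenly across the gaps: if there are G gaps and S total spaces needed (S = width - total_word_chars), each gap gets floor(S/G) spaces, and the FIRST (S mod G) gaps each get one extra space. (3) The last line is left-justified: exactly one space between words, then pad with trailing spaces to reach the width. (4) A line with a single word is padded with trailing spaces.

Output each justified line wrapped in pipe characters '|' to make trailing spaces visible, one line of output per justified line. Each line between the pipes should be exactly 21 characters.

Answer: |the  oats  clean make|
|if      cold     rain|
|chemistry I          |

Derivation:
Line 1: ['the', 'oats', 'clean', 'make'] (min_width=19, slack=2)
Line 2: ['if', 'cold', 'rain'] (min_width=12, slack=9)
Line 3: ['chemistry', 'I'] (min_width=11, slack=10)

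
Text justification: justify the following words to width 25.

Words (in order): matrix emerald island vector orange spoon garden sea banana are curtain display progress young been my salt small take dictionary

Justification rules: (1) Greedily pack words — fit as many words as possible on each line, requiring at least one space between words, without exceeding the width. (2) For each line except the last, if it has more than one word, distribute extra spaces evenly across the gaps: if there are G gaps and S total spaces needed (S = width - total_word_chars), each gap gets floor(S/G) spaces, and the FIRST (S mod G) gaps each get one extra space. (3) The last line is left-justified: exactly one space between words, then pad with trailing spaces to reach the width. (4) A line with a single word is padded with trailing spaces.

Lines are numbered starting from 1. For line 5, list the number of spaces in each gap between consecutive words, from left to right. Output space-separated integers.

Line 1: ['matrix', 'emerald', 'island'] (min_width=21, slack=4)
Line 2: ['vector', 'orange', 'spoon'] (min_width=19, slack=6)
Line 3: ['garden', 'sea', 'banana', 'are'] (min_width=21, slack=4)
Line 4: ['curtain', 'display', 'progress'] (min_width=24, slack=1)
Line 5: ['young', 'been', 'my', 'salt', 'small'] (min_width=24, slack=1)
Line 6: ['take', 'dictionary'] (min_width=15, slack=10)

Answer: 2 1 1 1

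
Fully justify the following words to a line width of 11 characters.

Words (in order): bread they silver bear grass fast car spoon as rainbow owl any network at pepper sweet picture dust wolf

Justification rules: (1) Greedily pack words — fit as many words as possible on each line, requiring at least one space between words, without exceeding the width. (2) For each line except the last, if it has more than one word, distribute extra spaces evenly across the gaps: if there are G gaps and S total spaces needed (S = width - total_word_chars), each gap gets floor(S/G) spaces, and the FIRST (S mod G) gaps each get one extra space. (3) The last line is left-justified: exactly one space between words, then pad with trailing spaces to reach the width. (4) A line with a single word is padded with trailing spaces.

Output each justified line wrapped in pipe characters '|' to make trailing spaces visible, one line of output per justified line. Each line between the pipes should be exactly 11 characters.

Answer: |bread  they|
|silver bear|
|grass  fast|
|car   spoon|
|as  rainbow|
|owl     any|
|network  at|
|pepper     |
|sweet      |
|picture    |
|dust wolf  |

Derivation:
Line 1: ['bread', 'they'] (min_width=10, slack=1)
Line 2: ['silver', 'bear'] (min_width=11, slack=0)
Line 3: ['grass', 'fast'] (min_width=10, slack=1)
Line 4: ['car', 'spoon'] (min_width=9, slack=2)
Line 5: ['as', 'rainbow'] (min_width=10, slack=1)
Line 6: ['owl', 'any'] (min_width=7, slack=4)
Line 7: ['network', 'at'] (min_width=10, slack=1)
Line 8: ['pepper'] (min_width=6, slack=5)
Line 9: ['sweet'] (min_width=5, slack=6)
Line 10: ['picture'] (min_width=7, slack=4)
Line 11: ['dust', 'wolf'] (min_width=9, slack=2)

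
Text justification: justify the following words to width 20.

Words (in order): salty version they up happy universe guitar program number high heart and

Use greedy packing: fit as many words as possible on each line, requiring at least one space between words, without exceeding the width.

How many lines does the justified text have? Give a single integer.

Answer: 5

Derivation:
Line 1: ['salty', 'version', 'they'] (min_width=18, slack=2)
Line 2: ['up', 'happy', 'universe'] (min_width=17, slack=3)
Line 3: ['guitar', 'program'] (min_width=14, slack=6)
Line 4: ['number', 'high', 'heart'] (min_width=17, slack=3)
Line 5: ['and'] (min_width=3, slack=17)
Total lines: 5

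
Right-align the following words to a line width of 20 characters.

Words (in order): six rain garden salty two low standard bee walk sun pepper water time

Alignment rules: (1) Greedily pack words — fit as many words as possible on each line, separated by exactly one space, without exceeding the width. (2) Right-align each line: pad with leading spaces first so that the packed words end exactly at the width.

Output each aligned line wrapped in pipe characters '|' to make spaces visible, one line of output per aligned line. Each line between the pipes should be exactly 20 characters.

Answer: |     six rain garden|
|       salty two low|
|   standard bee walk|
|    sun pepper water|
|                time|

Derivation:
Line 1: ['six', 'rain', 'garden'] (min_width=15, slack=5)
Line 2: ['salty', 'two', 'low'] (min_width=13, slack=7)
Line 3: ['standard', 'bee', 'walk'] (min_width=17, slack=3)
Line 4: ['sun', 'pepper', 'water'] (min_width=16, slack=4)
Line 5: ['time'] (min_width=4, slack=16)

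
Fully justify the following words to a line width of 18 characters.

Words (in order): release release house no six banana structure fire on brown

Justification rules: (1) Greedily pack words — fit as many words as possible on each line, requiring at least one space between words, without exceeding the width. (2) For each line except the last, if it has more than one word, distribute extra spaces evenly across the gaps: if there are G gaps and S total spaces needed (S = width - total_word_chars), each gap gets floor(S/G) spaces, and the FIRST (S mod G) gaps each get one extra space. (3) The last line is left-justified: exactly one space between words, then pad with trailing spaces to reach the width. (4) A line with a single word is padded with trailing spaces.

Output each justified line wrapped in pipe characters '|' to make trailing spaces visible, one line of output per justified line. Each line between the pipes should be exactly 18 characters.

Answer: |release    release|
|house    no    six|
|banana   structure|
|fire on brown     |

Derivation:
Line 1: ['release', 'release'] (min_width=15, slack=3)
Line 2: ['house', 'no', 'six'] (min_width=12, slack=6)
Line 3: ['banana', 'structure'] (min_width=16, slack=2)
Line 4: ['fire', 'on', 'brown'] (min_width=13, slack=5)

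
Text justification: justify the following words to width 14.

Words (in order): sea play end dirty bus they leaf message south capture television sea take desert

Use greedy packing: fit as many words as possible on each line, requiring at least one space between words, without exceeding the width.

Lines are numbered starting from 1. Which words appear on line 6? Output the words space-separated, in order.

Answer: take desert

Derivation:
Line 1: ['sea', 'play', 'end'] (min_width=12, slack=2)
Line 2: ['dirty', 'bus', 'they'] (min_width=14, slack=0)
Line 3: ['leaf', 'message'] (min_width=12, slack=2)
Line 4: ['south', 'capture'] (min_width=13, slack=1)
Line 5: ['television', 'sea'] (min_width=14, slack=0)
Line 6: ['take', 'desert'] (min_width=11, slack=3)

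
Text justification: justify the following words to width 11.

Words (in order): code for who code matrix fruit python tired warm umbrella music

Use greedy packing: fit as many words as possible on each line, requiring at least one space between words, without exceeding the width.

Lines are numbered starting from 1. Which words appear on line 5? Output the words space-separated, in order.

Answer: python

Derivation:
Line 1: ['code', 'for'] (min_width=8, slack=3)
Line 2: ['who', 'code'] (min_width=8, slack=3)
Line 3: ['matrix'] (min_width=6, slack=5)
Line 4: ['fruit'] (min_width=5, slack=6)
Line 5: ['python'] (min_width=6, slack=5)
Line 6: ['tired', 'warm'] (min_width=10, slack=1)
Line 7: ['umbrella'] (min_width=8, slack=3)
Line 8: ['music'] (min_width=5, slack=6)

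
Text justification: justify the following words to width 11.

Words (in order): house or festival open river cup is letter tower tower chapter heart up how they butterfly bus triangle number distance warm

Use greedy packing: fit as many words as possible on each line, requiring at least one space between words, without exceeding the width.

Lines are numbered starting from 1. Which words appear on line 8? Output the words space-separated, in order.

Line 1: ['house', 'or'] (min_width=8, slack=3)
Line 2: ['festival'] (min_width=8, slack=3)
Line 3: ['open', 'river'] (min_width=10, slack=1)
Line 4: ['cup', 'is'] (min_width=6, slack=5)
Line 5: ['letter'] (min_width=6, slack=5)
Line 6: ['tower', 'tower'] (min_width=11, slack=0)
Line 7: ['chapter'] (min_width=7, slack=4)
Line 8: ['heart', 'up'] (min_width=8, slack=3)
Line 9: ['how', 'they'] (min_width=8, slack=3)
Line 10: ['butterfly'] (min_width=9, slack=2)
Line 11: ['bus'] (min_width=3, slack=8)
Line 12: ['triangle'] (min_width=8, slack=3)
Line 13: ['number'] (min_width=6, slack=5)
Line 14: ['distance'] (min_width=8, slack=3)
Line 15: ['warm'] (min_width=4, slack=7)

Answer: heart up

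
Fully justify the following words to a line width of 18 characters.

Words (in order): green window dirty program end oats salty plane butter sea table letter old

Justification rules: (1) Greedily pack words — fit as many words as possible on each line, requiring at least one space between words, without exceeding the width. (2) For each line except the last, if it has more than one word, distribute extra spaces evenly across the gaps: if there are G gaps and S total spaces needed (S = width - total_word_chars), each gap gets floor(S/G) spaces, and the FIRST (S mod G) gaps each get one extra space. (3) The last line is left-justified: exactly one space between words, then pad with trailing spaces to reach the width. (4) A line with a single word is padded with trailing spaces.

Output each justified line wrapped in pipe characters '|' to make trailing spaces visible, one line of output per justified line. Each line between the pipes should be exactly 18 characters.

Line 1: ['green', 'window', 'dirty'] (min_width=18, slack=0)
Line 2: ['program', 'end', 'oats'] (min_width=16, slack=2)
Line 3: ['salty', 'plane', 'butter'] (min_width=18, slack=0)
Line 4: ['sea', 'table', 'letter'] (min_width=16, slack=2)
Line 5: ['old'] (min_width=3, slack=15)

Answer: |green window dirty|
|program  end  oats|
|salty plane butter|
|sea  table  letter|
|old               |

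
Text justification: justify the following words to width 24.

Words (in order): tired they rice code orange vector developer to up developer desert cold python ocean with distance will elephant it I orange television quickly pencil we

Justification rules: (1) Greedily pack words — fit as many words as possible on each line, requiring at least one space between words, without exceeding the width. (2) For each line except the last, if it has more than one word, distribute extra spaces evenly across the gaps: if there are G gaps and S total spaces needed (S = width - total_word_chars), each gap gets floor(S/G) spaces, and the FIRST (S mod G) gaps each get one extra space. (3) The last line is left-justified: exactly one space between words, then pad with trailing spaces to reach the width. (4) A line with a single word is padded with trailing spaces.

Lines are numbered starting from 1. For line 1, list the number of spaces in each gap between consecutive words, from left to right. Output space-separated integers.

Line 1: ['tired', 'they', 'rice', 'code'] (min_width=20, slack=4)
Line 2: ['orange', 'vector', 'developer'] (min_width=23, slack=1)
Line 3: ['to', 'up', 'developer', 'desert'] (min_width=22, slack=2)
Line 4: ['cold', 'python', 'ocean', 'with'] (min_width=22, slack=2)
Line 5: ['distance', 'will', 'elephant'] (min_width=22, slack=2)
Line 6: ['it', 'I', 'orange', 'television'] (min_width=22, slack=2)
Line 7: ['quickly', 'pencil', 'we'] (min_width=17, slack=7)

Answer: 3 2 2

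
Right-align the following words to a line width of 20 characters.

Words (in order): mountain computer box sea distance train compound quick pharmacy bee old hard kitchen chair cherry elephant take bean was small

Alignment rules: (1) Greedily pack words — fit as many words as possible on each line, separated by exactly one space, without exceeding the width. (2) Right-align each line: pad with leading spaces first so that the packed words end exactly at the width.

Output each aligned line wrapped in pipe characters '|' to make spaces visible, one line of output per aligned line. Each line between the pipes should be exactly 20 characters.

Line 1: ['mountain', 'computer'] (min_width=17, slack=3)
Line 2: ['box', 'sea', 'distance'] (min_width=16, slack=4)
Line 3: ['train', 'compound', 'quick'] (min_width=20, slack=0)
Line 4: ['pharmacy', 'bee', 'old'] (min_width=16, slack=4)
Line 5: ['hard', 'kitchen', 'chair'] (min_width=18, slack=2)
Line 6: ['cherry', 'elephant', 'take'] (min_width=20, slack=0)
Line 7: ['bean', 'was', 'small'] (min_width=14, slack=6)

Answer: |   mountain computer|
|    box sea distance|
|train compound quick|
|    pharmacy bee old|
|  hard kitchen chair|
|cherry elephant take|
|      bean was small|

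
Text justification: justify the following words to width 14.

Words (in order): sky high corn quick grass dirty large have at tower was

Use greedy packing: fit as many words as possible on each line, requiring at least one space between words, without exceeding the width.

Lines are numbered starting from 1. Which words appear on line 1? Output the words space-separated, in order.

Line 1: ['sky', 'high', 'corn'] (min_width=13, slack=1)
Line 2: ['quick', 'grass'] (min_width=11, slack=3)
Line 3: ['dirty', 'large'] (min_width=11, slack=3)
Line 4: ['have', 'at', 'tower'] (min_width=13, slack=1)
Line 5: ['was'] (min_width=3, slack=11)

Answer: sky high corn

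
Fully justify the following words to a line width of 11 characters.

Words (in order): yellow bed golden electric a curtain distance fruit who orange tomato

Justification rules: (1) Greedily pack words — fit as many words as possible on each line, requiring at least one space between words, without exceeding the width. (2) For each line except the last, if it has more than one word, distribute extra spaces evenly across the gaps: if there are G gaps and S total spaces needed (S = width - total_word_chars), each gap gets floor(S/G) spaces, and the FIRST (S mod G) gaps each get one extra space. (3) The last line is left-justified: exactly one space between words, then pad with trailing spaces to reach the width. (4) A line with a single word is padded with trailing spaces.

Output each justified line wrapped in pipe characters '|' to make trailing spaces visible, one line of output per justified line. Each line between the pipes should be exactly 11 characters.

Line 1: ['yellow', 'bed'] (min_width=10, slack=1)
Line 2: ['golden'] (min_width=6, slack=5)
Line 3: ['electric', 'a'] (min_width=10, slack=1)
Line 4: ['curtain'] (min_width=7, slack=4)
Line 5: ['distance'] (min_width=8, slack=3)
Line 6: ['fruit', 'who'] (min_width=9, slack=2)
Line 7: ['orange'] (min_width=6, slack=5)
Line 8: ['tomato'] (min_width=6, slack=5)

Answer: |yellow  bed|
|golden     |
|electric  a|
|curtain    |
|distance   |
|fruit   who|
|orange     |
|tomato     |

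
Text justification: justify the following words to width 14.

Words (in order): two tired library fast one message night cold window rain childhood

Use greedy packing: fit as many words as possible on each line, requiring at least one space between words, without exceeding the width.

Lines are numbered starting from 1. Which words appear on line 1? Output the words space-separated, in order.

Line 1: ['two', 'tired'] (min_width=9, slack=5)
Line 2: ['library', 'fast'] (min_width=12, slack=2)
Line 3: ['one', 'message'] (min_width=11, slack=3)
Line 4: ['night', 'cold'] (min_width=10, slack=4)
Line 5: ['window', 'rain'] (min_width=11, slack=3)
Line 6: ['childhood'] (min_width=9, slack=5)

Answer: two tired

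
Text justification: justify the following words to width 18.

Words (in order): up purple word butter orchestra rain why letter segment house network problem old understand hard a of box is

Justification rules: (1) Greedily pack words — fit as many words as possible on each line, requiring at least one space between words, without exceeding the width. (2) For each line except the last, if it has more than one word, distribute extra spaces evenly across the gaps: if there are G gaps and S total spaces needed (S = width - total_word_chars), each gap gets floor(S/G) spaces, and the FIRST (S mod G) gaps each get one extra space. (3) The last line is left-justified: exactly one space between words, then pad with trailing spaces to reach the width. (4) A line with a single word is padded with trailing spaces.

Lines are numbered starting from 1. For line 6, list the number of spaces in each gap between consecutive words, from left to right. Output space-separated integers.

Line 1: ['up', 'purple', 'word'] (min_width=14, slack=4)
Line 2: ['butter', 'orchestra'] (min_width=16, slack=2)
Line 3: ['rain', 'why', 'letter'] (min_width=15, slack=3)
Line 4: ['segment', 'house'] (min_width=13, slack=5)
Line 5: ['network', 'problem'] (min_width=15, slack=3)
Line 6: ['old', 'understand'] (min_width=14, slack=4)
Line 7: ['hard', 'a', 'of', 'box', 'is'] (min_width=16, slack=2)

Answer: 5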